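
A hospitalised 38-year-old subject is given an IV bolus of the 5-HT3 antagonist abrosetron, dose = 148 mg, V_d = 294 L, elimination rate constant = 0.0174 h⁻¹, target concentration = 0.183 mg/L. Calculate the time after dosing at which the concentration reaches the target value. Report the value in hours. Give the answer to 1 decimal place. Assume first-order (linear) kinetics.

58.2 h

C₀ = Dose / Vd = 148.0 / 294 = 0.5034 mg/L
t = ln(C₀ / C) / k = ln(0.5034 / 0.183) / 0.01740
  = ln(2.751) / 0.01740 = 1.012 / 0.01740 = 58.16 h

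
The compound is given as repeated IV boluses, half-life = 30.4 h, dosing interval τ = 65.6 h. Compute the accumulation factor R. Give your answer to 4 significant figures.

1.289

k = ln2 / t½ = 0.693147 / 30.4 = 0.02280 h⁻¹
e^(−kτ) = e^(−0.02280 × 65.6) = 0.2241
Accumulation ratio R = 1 / (1 − e^(−kτ)) = 1 / (1 − 0.2241) = 1.289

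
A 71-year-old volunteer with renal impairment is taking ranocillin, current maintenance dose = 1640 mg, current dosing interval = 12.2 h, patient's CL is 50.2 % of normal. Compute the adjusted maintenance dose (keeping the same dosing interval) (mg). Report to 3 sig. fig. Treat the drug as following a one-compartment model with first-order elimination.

823 mg

To keep the same average steady-state level, dosing rate must scale with clearance.
CL ratio = 50.2 / 100 = 0.5020
New dose (same interval) = 1640 × 0.5020 = 823.3 mg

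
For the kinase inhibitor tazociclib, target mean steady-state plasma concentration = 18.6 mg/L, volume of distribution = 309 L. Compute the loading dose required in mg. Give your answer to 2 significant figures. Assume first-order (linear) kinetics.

5700 mg

LD = Css × Vd = 18.6 × 309 = 5747 mg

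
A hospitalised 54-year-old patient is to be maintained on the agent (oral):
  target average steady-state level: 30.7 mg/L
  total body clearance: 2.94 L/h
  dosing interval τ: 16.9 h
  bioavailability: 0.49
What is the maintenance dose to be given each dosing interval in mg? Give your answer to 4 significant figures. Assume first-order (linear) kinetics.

At steady state, F × (Dose/τ) = Css × CL.
Dose = Css × CL × τ / F = 30.7 × 2.940 × 16.9 / 0.49 = 3113 mg

3113 mg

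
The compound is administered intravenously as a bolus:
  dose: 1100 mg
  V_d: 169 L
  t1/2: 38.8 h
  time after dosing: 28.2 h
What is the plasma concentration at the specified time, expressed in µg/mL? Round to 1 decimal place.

3.9 µg/mL

C₀ = Dose / Vd = 1100 / 169 = 6.509 mg/L
k = ln2 / t½ = 0.693147 / 38.8 = 0.01786 h⁻¹
C = C₀ · e^(−k·t) = 6.509 × e^(−0.01786 × 28.2)
  = 6.509 × 0.6043 = 3.933 mg/L
(3.933 mg/L = 3.933 µg/mL)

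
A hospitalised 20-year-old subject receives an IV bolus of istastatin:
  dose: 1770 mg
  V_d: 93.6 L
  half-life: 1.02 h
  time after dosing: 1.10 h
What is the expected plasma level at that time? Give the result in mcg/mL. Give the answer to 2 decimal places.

C₀ = Dose / Vd = 1770 / 93.6 = 18.91 mg/L
k = ln2 / t½ = 0.693147 / 1.02 = 0.6796 h⁻¹
C = C₀ · e^(−k·t) = 18.91 × e^(−0.6796 × 1.10)
  = 18.91 × 0.4735 = 8.954 mg/L
(8.954 mg/L = 8.954 mcg/mL)

8.95 mcg/mL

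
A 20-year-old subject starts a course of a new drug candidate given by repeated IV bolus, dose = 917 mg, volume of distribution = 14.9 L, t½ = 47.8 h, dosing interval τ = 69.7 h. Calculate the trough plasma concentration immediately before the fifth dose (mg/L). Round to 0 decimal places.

C₀ per dose = Dose / Vd = 917 / 14.9 = 61.54 mg/L
k = ln2 / t½ = 0.693147 / 47.8 = 0.01450 h⁻¹
Fraction remaining after one interval: r = e^(−kτ) = e^(−0.01450 × 69.7) = 0.3640
Before dose 5, 4 doses have been given (aged 1τ, 2τ, 3τ, 4τ).
C_trough = C₀ × (r + r² + … + r^4) = C₀ × r(1−r^4)/(1−r)
        = 61.54 × 0.3640 × (1 − 0.01756) / (1 − 0.3640) = 34.60 mg/L

35 mg/L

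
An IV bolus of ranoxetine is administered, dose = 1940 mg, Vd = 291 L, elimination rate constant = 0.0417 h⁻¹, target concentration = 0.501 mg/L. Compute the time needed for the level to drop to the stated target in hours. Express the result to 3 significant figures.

C₀ = Dose / Vd = 1940 / 291 = 6.667 mg/L
t = ln(C₀ / C) / k = ln(6.667 / 0.501) / 0.04170
  = ln(13.31) / 0.04170 = 2.589 / 0.04170 = 62.09 h

62.1 h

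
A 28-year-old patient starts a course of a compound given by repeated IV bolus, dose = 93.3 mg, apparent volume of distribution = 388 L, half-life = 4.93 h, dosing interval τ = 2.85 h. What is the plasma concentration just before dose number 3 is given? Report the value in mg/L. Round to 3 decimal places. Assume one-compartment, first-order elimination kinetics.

C₀ per dose = Dose / Vd = 93.3 / 388 = 0.2405 mg/L
k = ln2 / t½ = 0.693147 / 4.93 = 0.1406 h⁻¹
Fraction remaining after one interval: r = e^(−kτ) = e^(−0.1406 × 2.85) = 0.6698
Before dose 3, 2 doses have been given (aged 1τ, 2τ).
C_trough = C₀ × (r + r²) = 0.2405 × (0.6698 + 0.4486) = 0.2690 mg/L

0.269 mg/L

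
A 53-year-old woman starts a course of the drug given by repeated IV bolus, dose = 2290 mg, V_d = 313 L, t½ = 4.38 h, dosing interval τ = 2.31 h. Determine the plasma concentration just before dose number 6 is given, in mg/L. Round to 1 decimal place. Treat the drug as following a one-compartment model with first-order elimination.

13.9 mg/L

C₀ per dose = Dose / Vd = 2290 / 313 = 7.316 mg/L
k = ln2 / t½ = 0.693147 / 4.38 = 0.1583 h⁻¹
Fraction remaining after one interval: r = e^(−kτ) = e^(−0.1583 × 2.31) = 0.6937
Before dose 6, 5 doses have been given (aged 1τ, 2τ, 3τ, 4τ, 5τ).
C_trough = C₀ × (r + r² + … + r^5) = C₀ × r(1−r^5)/(1−r)
        = 7.316 × 0.6937 × (1 − 0.1606) / (1 − 0.6937) = 13.91 mg/L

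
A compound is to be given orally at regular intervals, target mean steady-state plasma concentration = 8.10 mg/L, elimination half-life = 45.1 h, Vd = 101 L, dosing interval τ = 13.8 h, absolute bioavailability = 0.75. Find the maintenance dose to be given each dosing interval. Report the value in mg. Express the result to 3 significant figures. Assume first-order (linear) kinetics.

231 mg

k = ln2 / t½ = 0.693147 / 45.1 = 0.01537 h⁻¹
CL = k × Vd = 0.01537 × 101 = 1.552 L/h
At steady state, F × (Dose/τ) = Css × CL.
Dose = Css × CL × τ / F = 8.10 × 1.552 × 13.8 / 0.75 = 231.3 mg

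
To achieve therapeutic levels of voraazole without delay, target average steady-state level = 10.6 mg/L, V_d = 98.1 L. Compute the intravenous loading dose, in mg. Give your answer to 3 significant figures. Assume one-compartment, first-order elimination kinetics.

1040 mg

LD = Css × Vd = 10.6 × 98.1 = 1040 mg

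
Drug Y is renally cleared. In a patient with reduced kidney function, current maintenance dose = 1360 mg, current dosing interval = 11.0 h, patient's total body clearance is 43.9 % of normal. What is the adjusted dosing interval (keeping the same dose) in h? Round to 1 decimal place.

To keep the same average steady-state level, dosing rate must scale with clearance.
CL ratio = 43.9 / 100 = 0.4390
New interval (same dose) = 11.0 / 0.4390 = 25.06 h

25.1 h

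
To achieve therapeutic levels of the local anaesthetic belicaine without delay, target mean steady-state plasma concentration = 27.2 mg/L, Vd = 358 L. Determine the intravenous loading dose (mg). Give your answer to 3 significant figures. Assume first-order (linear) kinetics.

LD = Css × Vd = 27.2 × 358 = 9738 mg

9740 mg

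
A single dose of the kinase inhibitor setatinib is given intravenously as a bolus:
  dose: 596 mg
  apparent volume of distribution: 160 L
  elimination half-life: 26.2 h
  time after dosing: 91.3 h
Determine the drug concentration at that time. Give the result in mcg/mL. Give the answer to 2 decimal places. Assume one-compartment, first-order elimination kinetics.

0.33 mcg/mL

C₀ = Dose / Vd = 596.0 / 160 = 3.725 mg/L
k = ln2 / t½ = 0.693147 / 26.2 = 0.02646 h⁻¹
C = C₀ · e^(−k·t) = 3.725 × e^(−0.02646 × 91.3)
  = 3.725 × 0.08930 = 0.3326 mg/L
(0.3326 mg/L = 0.3326 mcg/mL)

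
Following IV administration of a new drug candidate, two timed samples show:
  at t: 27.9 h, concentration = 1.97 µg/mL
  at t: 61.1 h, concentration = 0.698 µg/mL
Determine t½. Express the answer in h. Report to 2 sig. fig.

22 h

k = ln(C₁/C₂) / (t₂ − t₁) = ln(1.97/0.698) / (61.1 − 27.9)
  = 1.038 / 33.20 = 0.03127 h⁻¹
t½ = ln2 / k = 0.693147 / 0.03127 = 22.17 h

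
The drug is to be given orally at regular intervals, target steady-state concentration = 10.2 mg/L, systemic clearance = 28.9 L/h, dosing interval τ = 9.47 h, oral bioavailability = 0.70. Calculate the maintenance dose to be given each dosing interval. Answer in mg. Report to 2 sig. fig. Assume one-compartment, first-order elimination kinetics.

4000 mg

At steady state, F × (Dose/τ) = Css × CL.
Dose = Css × CL × τ / F = 10.2 × 28.90 × 9.47 / 0.70 = 3988 mg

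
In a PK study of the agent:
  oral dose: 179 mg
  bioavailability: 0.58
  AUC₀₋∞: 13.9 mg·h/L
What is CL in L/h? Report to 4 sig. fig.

CL = F·Dose / AUC = 0.58 × 179 / 13.9 = 7.469 L/h

7.469 L/h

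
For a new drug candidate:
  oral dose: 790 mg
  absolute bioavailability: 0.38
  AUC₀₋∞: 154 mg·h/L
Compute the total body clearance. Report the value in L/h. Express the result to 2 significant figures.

CL = F·Dose / AUC = 0.38 × 790 / 154 = 1.949 L/h

1.9 L/h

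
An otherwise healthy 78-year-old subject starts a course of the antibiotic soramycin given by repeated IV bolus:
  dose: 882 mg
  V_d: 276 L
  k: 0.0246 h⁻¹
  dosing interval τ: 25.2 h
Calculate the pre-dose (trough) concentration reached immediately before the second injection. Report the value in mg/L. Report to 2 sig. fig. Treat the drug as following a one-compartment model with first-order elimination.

1.7 mg/L

C₀ per dose = Dose / Vd = 882 / 276 = 3.196 mg/L
Fraction remaining after one interval: r = e^(−kτ) = e^(−0.02460 × 25.2) = 0.5380
Before dose 2, 1 dose has been given (aged 1τ).
C_trough = C₀ × r = 3.196 × 0.5380 = 1.719 mg/L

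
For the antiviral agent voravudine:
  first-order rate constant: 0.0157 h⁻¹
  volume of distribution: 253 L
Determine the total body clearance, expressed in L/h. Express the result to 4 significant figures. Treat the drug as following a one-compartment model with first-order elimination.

3.972 L/h

CL = k × Vd = 0.0157 × 253 = 3.972 L/h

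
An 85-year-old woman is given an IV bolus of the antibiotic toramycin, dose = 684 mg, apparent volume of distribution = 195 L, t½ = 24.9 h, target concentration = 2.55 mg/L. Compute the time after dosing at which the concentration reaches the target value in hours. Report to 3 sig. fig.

11.5 h

C₀ = Dose / Vd = 684.0 / 195 = 3.508 mg/L
k = ln2 / t½ = 0.693147 / 24.9 = 0.02784 h⁻¹
t = ln(C₀ / C) / k = ln(3.508 / 2.55) / 0.02784
  = ln(1.376) / 0.02784 = 0.3192 / 0.02784 = 11.47 h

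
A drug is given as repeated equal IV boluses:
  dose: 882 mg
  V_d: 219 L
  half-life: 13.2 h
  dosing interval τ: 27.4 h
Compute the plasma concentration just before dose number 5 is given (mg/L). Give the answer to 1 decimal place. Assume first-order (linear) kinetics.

1.2 mg/L

C₀ per dose = Dose / Vd = 882 / 219 = 4.027 mg/L
k = ln2 / t½ = 0.693147 / 13.2 = 0.05251 h⁻¹
Fraction remaining after one interval: r = e^(−kτ) = e^(−0.05251 × 27.4) = 0.2372
Before dose 5, 4 doses have been given (aged 1τ, 2τ, 3τ, 4τ).
C_trough = C₀ × (r + r² + … + r^4) = C₀ × r(1−r^4)/(1−r)
        = 4.027 × 0.2372 × (1 − 0.003166) / (1 − 0.2372) = 1.248 mg/L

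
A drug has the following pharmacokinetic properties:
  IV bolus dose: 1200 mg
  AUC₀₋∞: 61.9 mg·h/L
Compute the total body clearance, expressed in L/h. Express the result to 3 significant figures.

CL = Dose / AUC = 1200 / 61.9 = 19.39 L/h

19.4 L/h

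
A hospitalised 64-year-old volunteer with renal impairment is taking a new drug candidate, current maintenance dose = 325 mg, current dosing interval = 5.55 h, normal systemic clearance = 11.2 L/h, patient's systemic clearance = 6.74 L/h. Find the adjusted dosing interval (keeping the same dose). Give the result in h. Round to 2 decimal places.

To keep the same average steady-state level, dosing rate must scale with clearance.
CL ratio = 6.74 / 11.2 = 0.6018
New interval (same dose) = 5.55 / 0.6018 = 9.222 h

9.22 h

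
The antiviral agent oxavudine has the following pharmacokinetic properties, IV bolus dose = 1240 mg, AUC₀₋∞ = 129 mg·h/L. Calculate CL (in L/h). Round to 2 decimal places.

9.61 L/h

CL = Dose / AUC = 1240 / 129 = 9.612 L/h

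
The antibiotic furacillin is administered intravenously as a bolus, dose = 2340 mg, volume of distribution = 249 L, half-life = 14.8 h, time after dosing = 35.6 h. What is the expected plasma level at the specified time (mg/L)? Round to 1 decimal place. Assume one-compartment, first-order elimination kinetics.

1.8 mg/L

C₀ = Dose / Vd = 2340 / 249 = 9.398 mg/L
k = ln2 / t½ = 0.693147 / 14.8 = 0.04683 h⁻¹
C = C₀ · e^(−k·t) = 9.398 × e^(−0.04683 × 35.6)
  = 9.398 × 0.1888 = 1.774 mg/L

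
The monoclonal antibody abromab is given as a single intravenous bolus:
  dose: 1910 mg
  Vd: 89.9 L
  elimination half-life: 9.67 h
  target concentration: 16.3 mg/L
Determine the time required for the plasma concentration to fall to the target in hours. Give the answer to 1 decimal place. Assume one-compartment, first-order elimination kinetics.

C₀ = Dose / Vd = 1910 / 89.9 = 21.25 mg/L
k = ln2 / t½ = 0.693147 / 9.67 = 0.07168 h⁻¹
t = ln(C₀ / C) / k = ln(21.25 / 16.3) / 0.07168
  = ln(1.304) / 0.07168 = 0.2654 / 0.07168 = 3.703 h

3.7 h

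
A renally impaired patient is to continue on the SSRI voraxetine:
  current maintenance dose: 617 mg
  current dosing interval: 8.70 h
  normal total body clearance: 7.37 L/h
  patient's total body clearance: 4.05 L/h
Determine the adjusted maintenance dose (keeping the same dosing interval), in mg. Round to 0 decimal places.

To keep the same average steady-state level, dosing rate must scale with clearance.
CL ratio = 4.05 / 7.37 = 0.5495
New dose (same interval) = 617 × 0.5495 = 339.0 mg

339 mg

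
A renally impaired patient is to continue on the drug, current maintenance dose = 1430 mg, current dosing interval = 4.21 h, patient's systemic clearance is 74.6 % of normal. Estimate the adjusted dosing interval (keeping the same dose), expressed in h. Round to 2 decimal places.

To keep the same average steady-state level, dosing rate must scale with clearance.
CL ratio = 74.6 / 100 = 0.7460
New interval (same dose) = 4.21 / 0.7460 = 5.643 h

5.64 h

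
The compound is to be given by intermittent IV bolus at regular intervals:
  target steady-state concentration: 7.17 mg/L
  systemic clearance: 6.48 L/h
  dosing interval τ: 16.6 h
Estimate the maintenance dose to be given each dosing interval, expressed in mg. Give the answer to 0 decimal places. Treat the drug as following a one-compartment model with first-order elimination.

771 mg

At steady state, Dose/τ = Css × CL.
Dose = Css × CL × τ = 7.17 × 6.480 × 16.6 = 771.3 mg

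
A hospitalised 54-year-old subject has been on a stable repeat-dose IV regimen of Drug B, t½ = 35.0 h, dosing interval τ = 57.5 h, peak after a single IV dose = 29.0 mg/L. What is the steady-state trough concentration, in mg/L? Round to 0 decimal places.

k = ln2 / t½ = 0.693147 / 35.0 = 0.01980 h⁻¹
e^(−kτ) = e^(−0.01980 × 57.5) = 0.3203
Accumulation ratio R = 1 / (1 − e^(−kτ)) = 1 / (1 − 0.3203) = 1.471
Steady-state trough = C₀ × R × e^(−kτ) = 29.0 × 1.471 × 0.3203 = 13.66 mg/L

14 mg/L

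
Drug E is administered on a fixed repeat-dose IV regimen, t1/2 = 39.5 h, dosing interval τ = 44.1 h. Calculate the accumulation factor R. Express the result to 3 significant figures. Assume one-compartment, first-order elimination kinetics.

k = ln2 / t½ = 0.693147 / 39.5 = 0.01755 h⁻¹
e^(−kτ) = e^(−0.01755 × 44.1) = 0.4612
Accumulation ratio R = 1 / (1 − e^(−kτ)) = 1 / (1 − 0.4612) = 1.856

1.86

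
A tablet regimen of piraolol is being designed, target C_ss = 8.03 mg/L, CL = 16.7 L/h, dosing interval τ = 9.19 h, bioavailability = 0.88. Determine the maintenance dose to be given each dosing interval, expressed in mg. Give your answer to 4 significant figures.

1400 mg

At steady state, F × (Dose/τ) = Css × CL.
Dose = Css × CL × τ / F = 8.03 × 16.70 × 9.19 / 0.88 = 1400 mg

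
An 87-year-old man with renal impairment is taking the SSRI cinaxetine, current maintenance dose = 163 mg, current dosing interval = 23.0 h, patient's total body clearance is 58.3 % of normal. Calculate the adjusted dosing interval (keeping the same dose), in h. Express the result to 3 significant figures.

39.5 h

To keep the same average steady-state level, dosing rate must scale with clearance.
CL ratio = 58.3 / 100 = 0.5830
New interval (same dose) = 23.0 / 0.5830 = 39.45 h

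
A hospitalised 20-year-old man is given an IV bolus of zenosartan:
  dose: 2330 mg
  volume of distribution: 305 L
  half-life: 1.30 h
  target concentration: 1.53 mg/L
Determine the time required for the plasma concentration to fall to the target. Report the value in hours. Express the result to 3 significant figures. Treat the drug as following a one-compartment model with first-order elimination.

3.02 h

C₀ = Dose / Vd = 2330 / 305 = 7.639 mg/L
k = ln2 / t½ = 0.693147 / 1.30 = 0.5332 h⁻¹
t = ln(C₀ / C) / k = ln(7.639 / 1.53) / 0.5332
  = ln(4.993) / 0.5332 = 1.608 / 0.5332 = 3.016 h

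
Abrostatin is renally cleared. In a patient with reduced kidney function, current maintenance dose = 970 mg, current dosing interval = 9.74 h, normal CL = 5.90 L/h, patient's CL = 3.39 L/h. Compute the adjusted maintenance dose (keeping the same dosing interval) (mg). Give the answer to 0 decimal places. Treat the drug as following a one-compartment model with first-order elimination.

To keep the same average steady-state level, dosing rate must scale with clearance.
CL ratio = 3.39 / 5.90 = 0.5746
New dose (same interval) = 970 × 0.5746 = 557.4 mg

557 mg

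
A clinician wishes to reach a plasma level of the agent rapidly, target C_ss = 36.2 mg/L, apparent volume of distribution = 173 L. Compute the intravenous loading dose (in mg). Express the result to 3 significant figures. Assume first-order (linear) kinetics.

LD = Css × Vd = 36.2 × 173 = 6263 mg

6260 mg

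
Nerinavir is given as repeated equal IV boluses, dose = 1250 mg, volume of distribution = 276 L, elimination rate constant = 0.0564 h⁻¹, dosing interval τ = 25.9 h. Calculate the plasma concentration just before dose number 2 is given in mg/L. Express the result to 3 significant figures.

1.05 mg/L

C₀ per dose = Dose / Vd = 1250 / 276 = 4.529 mg/L
Fraction remaining after one interval: r = e^(−kτ) = e^(−0.05640 × 25.9) = 0.2321
Before dose 2, 1 dose has been given (aged 1τ).
C_trough = C₀ × r = 4.529 × 0.2321 = 1.051 mg/L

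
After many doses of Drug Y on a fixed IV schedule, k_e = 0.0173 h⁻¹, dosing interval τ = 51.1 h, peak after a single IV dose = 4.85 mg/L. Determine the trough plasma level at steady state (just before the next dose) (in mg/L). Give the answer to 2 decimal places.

3.41 mg/L

e^(−kτ) = e^(−0.01730 × 51.1) = 0.4131
Accumulation ratio R = 1 / (1 − e^(−kτ)) = 1 / (1 − 0.4131) = 1.704
Steady-state trough = C₀ × R × e^(−kτ) = 4.85 × 1.704 × 0.4131 = 3.414 mg/L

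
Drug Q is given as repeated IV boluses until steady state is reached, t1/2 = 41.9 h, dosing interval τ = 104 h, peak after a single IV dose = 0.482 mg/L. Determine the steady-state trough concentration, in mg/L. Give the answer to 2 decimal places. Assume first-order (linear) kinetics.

0.11 mg/L

k = ln2 / t½ = 0.693147 / 41.9 = 0.01654 h⁻¹
e^(−kτ) = e^(−0.01654 × 104) = 0.1790
Accumulation ratio R = 1 / (1 − e^(−kτ)) = 1 / (1 − 0.1790) = 1.218
Steady-state trough = C₀ × R × e^(−kτ) = 0.482 × 1.218 × 0.1790 = 0.1051 mg/L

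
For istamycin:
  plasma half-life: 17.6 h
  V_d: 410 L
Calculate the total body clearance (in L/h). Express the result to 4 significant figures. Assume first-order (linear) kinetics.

16.15 L/h

k = ln2 / t½ = 0.693147 / 17.6 = 0.03938 h⁻¹
CL = k × Vd = 0.03938 × 410 = 16.15 L/h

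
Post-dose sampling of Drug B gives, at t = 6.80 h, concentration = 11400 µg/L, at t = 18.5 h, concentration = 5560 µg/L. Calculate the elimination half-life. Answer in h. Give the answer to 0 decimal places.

k = ln(C₁/C₂) / (t₂ − t₁) = ln(11400/5560) / (18.5 − 6.80)
  = 0.7180 / 11.70 = 0.06137 h⁻¹
t½ = ln2 / k = 0.693147 / 0.06137 = 11.29 h

11 h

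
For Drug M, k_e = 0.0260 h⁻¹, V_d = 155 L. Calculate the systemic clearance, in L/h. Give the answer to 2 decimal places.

CL = k × Vd = 0.0260 × 155 = 4.030 L/h

4.03 L/h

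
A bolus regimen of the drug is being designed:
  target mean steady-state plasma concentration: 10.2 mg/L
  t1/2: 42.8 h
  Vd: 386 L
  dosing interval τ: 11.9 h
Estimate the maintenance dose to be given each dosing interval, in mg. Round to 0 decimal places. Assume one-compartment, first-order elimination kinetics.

759 mg

k = ln2 / t½ = 0.693147 / 42.8 = 0.01620 h⁻¹
CL = k × Vd = 0.01620 × 386 = 6.253 L/h
At steady state, Dose/τ = Css × CL.
Dose = Css × CL × τ = 10.2 × 6.253 × 11.9 = 759.0 mg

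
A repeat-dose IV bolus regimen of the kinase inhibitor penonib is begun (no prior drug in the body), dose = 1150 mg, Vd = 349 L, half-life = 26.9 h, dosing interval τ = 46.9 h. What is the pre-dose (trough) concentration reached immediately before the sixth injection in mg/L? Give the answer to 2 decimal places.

1.40 mg/L

C₀ per dose = Dose / Vd = 1150 / 349 = 3.295 mg/L
k = ln2 / t½ = 0.693147 / 26.9 = 0.02577 h⁻¹
Fraction remaining after one interval: r = e^(−kτ) = e^(−0.02577 × 46.9) = 0.2986
Before dose 6, 5 doses have been given (aged 1τ, 2τ, 3τ, 4τ, 5τ).
C_trough = C₀ × (r + r² + … + r^5) = C₀ × r(1−r^5)/(1−r)
        = 3.295 × 0.2986 × (1 − 0.002374) / (1 − 0.2986) = 1.399 mg/L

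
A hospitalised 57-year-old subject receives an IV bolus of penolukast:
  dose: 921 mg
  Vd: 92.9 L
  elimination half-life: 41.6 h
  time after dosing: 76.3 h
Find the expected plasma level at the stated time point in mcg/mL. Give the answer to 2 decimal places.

2.78 mcg/mL

C₀ = Dose / Vd = 921.0 / 92.9 = 9.914 mg/L
k = ln2 / t½ = 0.693147 / 41.6 = 0.01666 h⁻¹
C = C₀ · e^(−k·t) = 9.914 × e^(−0.01666 × 76.3)
  = 9.914 × 0.2805 = 2.781 mg/L
(2.781 mg/L = 2.781 mcg/mL)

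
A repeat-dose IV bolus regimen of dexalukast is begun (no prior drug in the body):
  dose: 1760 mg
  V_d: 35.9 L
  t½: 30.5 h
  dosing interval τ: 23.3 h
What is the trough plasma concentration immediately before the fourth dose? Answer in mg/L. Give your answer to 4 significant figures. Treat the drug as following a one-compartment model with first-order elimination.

C₀ per dose = Dose / Vd = 1760 / 35.9 = 49.03 mg/L
k = ln2 / t½ = 0.693147 / 30.5 = 0.02273 h⁻¹
Fraction remaining after one interval: r = e^(−kτ) = e^(−0.02273 × 23.3) = 0.5888
Before dose 4, 3 doses have been given (aged 1τ, 2τ, 3τ).
C_trough = C₀ × (r + r² + … + r^3) = C₀ × r(1−r^3)/(1−r)
        = 49.03 × 0.5888 × (1 − 0.2041) / (1 − 0.5888) = 55.88 mg/L

55.88 mg/L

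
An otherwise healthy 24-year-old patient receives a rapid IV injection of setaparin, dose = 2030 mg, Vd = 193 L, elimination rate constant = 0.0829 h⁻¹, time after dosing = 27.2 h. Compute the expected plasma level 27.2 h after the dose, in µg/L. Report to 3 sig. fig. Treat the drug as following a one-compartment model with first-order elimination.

1100 µg/L

C₀ = Dose / Vd = 2030 / 193 = 10.52 mg/L
C = C₀ · e^(−k·t) = 10.52 × e^(−0.08290 × 27.2)
  = 10.52 × 0.1049 = 1.104 mg/L
Convert: 1.104 mg/L × 1000 = 1104 µg/L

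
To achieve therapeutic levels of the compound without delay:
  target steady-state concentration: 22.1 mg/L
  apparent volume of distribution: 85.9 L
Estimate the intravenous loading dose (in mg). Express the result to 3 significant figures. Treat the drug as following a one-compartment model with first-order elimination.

1900 mg

LD = Css × Vd = 22.1 × 85.9 = 1898 mg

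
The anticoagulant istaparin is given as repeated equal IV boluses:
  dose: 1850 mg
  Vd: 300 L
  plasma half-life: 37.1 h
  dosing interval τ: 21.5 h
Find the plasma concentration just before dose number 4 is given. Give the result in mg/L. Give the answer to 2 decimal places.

C₀ per dose = Dose / Vd = 1850 / 300 = 6.167 mg/L
k = ln2 / t½ = 0.693147 / 37.1 = 0.01868 h⁻¹
Fraction remaining after one interval: r = e^(−kτ) = e^(−0.01868 × 21.5) = 0.6692
Before dose 4, 3 doses have been given (aged 1τ, 2τ, 3τ).
C_trough = C₀ × (r + r² + … + r^3) = C₀ × r(1−r^3)/(1−r)
        = 6.167 × 0.6692 × (1 − 0.2997) / (1 − 0.6692) = 8.737 mg/L

8.74 mg/L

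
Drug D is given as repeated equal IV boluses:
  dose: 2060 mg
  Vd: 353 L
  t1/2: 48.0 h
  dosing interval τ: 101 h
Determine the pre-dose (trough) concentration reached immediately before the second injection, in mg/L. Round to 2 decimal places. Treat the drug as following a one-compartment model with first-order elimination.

1.36 mg/L

C₀ per dose = Dose / Vd = 2060 / 353 = 5.836 mg/L
k = ln2 / t½ = 0.693147 / 48.0 = 0.01444 h⁻¹
Fraction remaining after one interval: r = e^(−kτ) = e^(−0.01444 × 101) = 0.2326
Before dose 2, 1 dose has been given (aged 1τ).
C_trough = C₀ × r = 5.836 × 0.2326 = 1.357 mg/L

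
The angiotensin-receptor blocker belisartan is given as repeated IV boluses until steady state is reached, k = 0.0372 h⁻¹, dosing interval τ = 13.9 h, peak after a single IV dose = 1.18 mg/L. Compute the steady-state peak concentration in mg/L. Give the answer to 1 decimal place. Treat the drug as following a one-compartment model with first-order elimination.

e^(−kτ) = e^(−0.03720 × 13.9) = 0.5963
Accumulation ratio R = 1 / (1 − e^(−kτ)) = 1 / (1 − 0.5963) = 2.477
Steady-state peak = C₀ × R = 1.18 × 2.477 = 2.923 mg/L

2.9 mg/L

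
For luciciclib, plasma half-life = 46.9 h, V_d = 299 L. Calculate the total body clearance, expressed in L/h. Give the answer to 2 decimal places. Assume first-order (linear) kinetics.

4.42 L/h

k = ln2 / t½ = 0.693147 / 46.9 = 0.01478 h⁻¹
CL = k × Vd = 0.01478 × 299 = 4.419 L/h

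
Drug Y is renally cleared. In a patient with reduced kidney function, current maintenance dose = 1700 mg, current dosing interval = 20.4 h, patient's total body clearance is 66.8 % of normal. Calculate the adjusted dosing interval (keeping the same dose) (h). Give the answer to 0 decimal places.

31 h

To keep the same average steady-state level, dosing rate must scale with clearance.
CL ratio = 66.8 / 100 = 0.6680
New interval (same dose) = 20.4 / 0.6680 = 30.54 h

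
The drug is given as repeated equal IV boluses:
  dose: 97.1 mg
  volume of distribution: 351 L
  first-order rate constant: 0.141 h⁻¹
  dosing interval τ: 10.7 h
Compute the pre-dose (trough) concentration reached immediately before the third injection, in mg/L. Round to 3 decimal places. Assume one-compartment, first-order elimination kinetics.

0.075 mg/L

C₀ per dose = Dose / Vd = 97.1 / 351 = 0.2766 mg/L
Fraction remaining after one interval: r = e^(−kτ) = e^(−0.1410 × 10.7) = 0.2212
Before dose 3, 2 doses have been given (aged 1τ, 2τ).
C_trough = C₀ × (r + r²) = 0.2766 × (0.2212 + 0.04893) = 0.07472 mg/L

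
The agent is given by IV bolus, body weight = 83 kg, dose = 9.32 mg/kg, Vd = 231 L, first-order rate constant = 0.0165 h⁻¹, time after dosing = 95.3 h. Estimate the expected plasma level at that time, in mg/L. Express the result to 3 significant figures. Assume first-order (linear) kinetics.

Total dose = 9.32 × 83 = 773.6 mg
C₀ = Dose / Vd = 773.6 / 231 = 3.349 mg/L
C = C₀ · e^(−k·t) = 3.349 × e^(−0.01650 × 95.3)
  = 3.349 × 0.2075 = 0.6949 mg/L

0.695 mg/L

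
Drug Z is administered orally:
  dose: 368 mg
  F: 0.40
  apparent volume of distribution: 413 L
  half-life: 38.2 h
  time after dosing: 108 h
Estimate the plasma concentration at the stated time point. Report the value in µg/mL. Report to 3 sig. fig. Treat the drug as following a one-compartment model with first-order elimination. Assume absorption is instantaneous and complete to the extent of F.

0.0502 µg/mL

Amount reaching circulation = F × Dose = 0.40 × 368.0 = 147.2 mg
C₀ = F·Dose / Vd = 147.2 / 413 = 0.3564 mg/L
k = ln2 / t½ = 0.693147 / 38.2 = 0.01815 h⁻¹
C = C₀ · e^(−k·t) = 0.3564 × e^(−0.01815 × 108)
  = 0.3564 × 0.1408 = 0.05018 mg/L
(0.05018 mg/L = 0.05018 µg/mL)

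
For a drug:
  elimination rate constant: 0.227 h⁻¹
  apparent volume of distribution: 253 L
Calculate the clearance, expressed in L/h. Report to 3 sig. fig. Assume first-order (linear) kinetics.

CL = k × Vd = 0.227 × 253 = 57.43 L/h

57.4 L/h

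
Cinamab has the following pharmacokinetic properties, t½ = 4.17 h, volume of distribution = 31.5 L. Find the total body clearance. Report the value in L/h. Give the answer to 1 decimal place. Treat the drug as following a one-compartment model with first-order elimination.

5.2 L/h

k = ln2 / t½ = 0.693147 / 4.17 = 0.1662 h⁻¹
CL = k × Vd = 0.1662 × 31.5 = 5.235 L/h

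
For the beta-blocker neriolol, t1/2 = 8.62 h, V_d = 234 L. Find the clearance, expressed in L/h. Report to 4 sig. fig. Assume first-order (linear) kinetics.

k = ln2 / t½ = 0.693147 / 8.62 = 0.08041 h⁻¹
CL = k × Vd = 0.08041 × 234 = 18.82 L/h

18.82 L/h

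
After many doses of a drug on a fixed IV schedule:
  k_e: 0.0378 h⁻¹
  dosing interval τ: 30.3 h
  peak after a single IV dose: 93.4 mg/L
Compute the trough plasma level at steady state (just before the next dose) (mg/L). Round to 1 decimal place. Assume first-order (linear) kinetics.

e^(−kτ) = e^(−0.03780 × 30.3) = 0.3181
Accumulation ratio R = 1 / (1 − e^(−kτ)) = 1 / (1 − 0.3181) = 1.466
Steady-state trough = C₀ × R × e^(−kτ) = 93.4 × 1.466 × 0.3181 = 43.56 mg/L

43.6 mg/L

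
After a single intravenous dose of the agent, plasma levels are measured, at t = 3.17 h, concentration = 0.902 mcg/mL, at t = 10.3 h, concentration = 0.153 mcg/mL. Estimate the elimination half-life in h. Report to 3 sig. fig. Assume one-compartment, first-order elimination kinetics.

2.79 h

k = ln(C₁/C₂) / (t₂ − t₁) = ln(0.902/0.153) / (10.3 − 3.17)
  = 1.774 / 7.130 = 0.2488 h⁻¹
t½ = ln2 / k = 0.693147 / 0.2488 = 2.786 h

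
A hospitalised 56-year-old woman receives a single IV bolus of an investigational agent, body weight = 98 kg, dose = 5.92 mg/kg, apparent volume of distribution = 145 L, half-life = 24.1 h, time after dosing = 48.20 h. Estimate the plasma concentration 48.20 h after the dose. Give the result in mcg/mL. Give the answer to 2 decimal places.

Total dose = 5.92 × 98 = 580.2 mg
C₀ = Dose / Vd = 580.2 / 145 = 4.001 mg/L
k = ln2 / t½ = 0.693147 / 24.1 = 0.02876 h⁻¹
t / t½ = 48.20 / 24.1 = 2 half-lives
C = C₀ × (1/2)^2 = 4.001 × 0.2500 = 1.000 mg/L
(1.000 mg/L = 1.000 mcg/mL)

1.00 mcg/mL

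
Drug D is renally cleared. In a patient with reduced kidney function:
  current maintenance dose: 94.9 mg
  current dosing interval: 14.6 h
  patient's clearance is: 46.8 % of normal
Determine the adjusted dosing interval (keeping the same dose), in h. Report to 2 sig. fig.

To keep the same average steady-state level, dosing rate must scale with clearance.
CL ratio = 46.8 / 100 = 0.4680
New interval (same dose) = 14.6 / 0.4680 = 31.20 h

31 h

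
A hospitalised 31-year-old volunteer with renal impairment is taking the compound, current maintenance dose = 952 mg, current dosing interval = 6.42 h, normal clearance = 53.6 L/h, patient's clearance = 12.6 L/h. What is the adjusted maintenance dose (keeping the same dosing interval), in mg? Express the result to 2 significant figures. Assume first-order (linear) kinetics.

220 mg

To keep the same average steady-state level, dosing rate must scale with clearance.
CL ratio = 12.6 / 53.6 = 0.2351
New dose (same interval) = 952 × 0.2351 = 223.8 mg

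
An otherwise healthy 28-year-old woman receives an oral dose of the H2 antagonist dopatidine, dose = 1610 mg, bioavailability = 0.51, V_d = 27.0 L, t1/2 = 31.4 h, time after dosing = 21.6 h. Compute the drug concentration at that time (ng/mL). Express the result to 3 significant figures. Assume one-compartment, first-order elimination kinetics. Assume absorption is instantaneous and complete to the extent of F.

Amount reaching circulation = F × Dose = 0.51 × 1610 = 821.1 mg
C₀ = F·Dose / Vd = 821.1 / 27.0 = 30.41 mg/L
k = ln2 / t½ = 0.693147 / 31.4 = 0.02207 h⁻¹
C = C₀ · e^(−k·t) = 30.41 × e^(−0.02207 × 21.6)
  = 30.41 × 0.6208 = 18.88 mg/L
Convert: 18.88 mg/L × 1000 = 18880 ng/mL

18900 ng/mL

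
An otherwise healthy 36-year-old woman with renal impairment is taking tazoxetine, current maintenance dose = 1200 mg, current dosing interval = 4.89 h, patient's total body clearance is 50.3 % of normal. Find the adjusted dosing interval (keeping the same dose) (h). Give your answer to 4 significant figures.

To keep the same average steady-state level, dosing rate must scale with clearance.
CL ratio = 50.3 / 100 = 0.5030
New interval (same dose) = 4.89 / 0.5030 = 9.722 h

9.722 h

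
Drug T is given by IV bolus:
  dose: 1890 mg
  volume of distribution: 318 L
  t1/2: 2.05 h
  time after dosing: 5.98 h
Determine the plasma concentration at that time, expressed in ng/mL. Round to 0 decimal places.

C₀ = Dose / Vd = 1890 / 318 = 5.943 mg/L
k = ln2 / t½ = 0.693147 / 2.05 = 0.3381 h⁻¹
C = C₀ · e^(−k·t) = 5.943 × e^(−0.3381 × 5.98)
  = 5.943 × 0.1324 = 0.7869 mg/L
Convert: 0.7869 mg/L × 1000 = 786.9 ng/mL

787 ng/mL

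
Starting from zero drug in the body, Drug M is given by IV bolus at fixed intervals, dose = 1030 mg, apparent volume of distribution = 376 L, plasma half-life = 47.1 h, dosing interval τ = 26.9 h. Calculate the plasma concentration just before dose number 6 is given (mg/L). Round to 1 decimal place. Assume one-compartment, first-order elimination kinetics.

C₀ per dose = Dose / Vd = 1030 / 376 = 2.739 mg/L
k = ln2 / t½ = 0.693147 / 47.1 = 0.01472 h⁻¹
Fraction remaining after one interval: r = e^(−kτ) = e^(−0.01472 × 26.9) = 0.6730
Before dose 6, 5 doses have been given (aged 1τ, 2τ, 3τ, 4τ, 5τ).
C_trough = C₀ × (r + r² + … + r^5) = C₀ × r(1−r^5)/(1−r)
        = 2.739 × 0.6730 × (1 − 0.1381) / (1 − 0.6730) = 4.859 mg/L

4.9 mg/L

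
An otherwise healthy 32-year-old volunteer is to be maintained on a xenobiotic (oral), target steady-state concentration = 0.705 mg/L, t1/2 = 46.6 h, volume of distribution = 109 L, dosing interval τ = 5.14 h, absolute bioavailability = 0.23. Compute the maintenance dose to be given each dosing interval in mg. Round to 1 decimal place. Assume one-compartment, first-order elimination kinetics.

k = ln2 / t½ = 0.693147 / 46.6 = 0.01487 h⁻¹
CL = k × Vd = 0.01487 × 109 = 1.621 L/h
At steady state, F × (Dose/τ) = Css × CL.
Dose = Css × CL × τ / F = 0.705 × 1.621 × 5.14 / 0.23 = 25.54 mg

25.5 mg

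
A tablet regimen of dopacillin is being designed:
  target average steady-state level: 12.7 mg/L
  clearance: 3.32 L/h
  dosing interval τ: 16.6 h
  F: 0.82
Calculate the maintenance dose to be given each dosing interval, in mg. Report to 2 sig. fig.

850 mg

At steady state, F × (Dose/τ) = Css × CL.
Dose = Css × CL × τ / F = 12.7 × 3.320 × 16.6 / 0.82 = 853.6 mg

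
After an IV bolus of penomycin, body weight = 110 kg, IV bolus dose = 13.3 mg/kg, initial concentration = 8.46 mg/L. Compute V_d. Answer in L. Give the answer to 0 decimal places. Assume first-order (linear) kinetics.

173 L

Dose = 13.3 × 110 = 1463 mg
Vd = Dose / C₀ = 1463 / 8.46 = 172.9 L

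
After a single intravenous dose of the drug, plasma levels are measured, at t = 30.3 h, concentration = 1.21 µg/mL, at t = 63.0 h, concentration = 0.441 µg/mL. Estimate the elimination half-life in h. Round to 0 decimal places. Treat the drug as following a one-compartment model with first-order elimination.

22 h

k = ln(C₁/C₂) / (t₂ − t₁) = ln(1.21/0.441) / (63.0 − 30.3)
  = 1.009 / 32.70 = 0.03086 h⁻¹
t½ = ln2 / k = 0.693147 / 0.03086 = 22.46 h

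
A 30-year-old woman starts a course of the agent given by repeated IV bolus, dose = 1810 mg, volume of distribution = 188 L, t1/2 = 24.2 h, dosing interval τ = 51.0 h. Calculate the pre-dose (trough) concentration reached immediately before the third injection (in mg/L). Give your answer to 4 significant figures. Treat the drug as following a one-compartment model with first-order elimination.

C₀ per dose = Dose / Vd = 1810 / 188 = 9.628 mg/L
k = ln2 / t½ = 0.693147 / 24.2 = 0.02864 h⁻¹
Fraction remaining after one interval: r = e^(−kτ) = e^(−0.02864 × 51.0) = 0.2321
Before dose 3, 2 doses have been given (aged 1τ, 2τ).
C_trough = C₀ × (r + r²) = 9.628 × (0.2321 + 0.05387) = 2.753 mg/L

2.753 mg/L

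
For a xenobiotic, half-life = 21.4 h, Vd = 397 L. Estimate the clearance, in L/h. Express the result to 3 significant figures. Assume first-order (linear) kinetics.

12.9 L/h

k = ln2 / t½ = 0.693147 / 21.4 = 0.03239 h⁻¹
CL = k × Vd = 0.03239 × 397 = 12.86 L/h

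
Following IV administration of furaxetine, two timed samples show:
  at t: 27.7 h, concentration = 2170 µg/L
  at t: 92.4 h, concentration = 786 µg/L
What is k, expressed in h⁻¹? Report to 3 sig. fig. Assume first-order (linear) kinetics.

k = ln(C₁/C₂) / (t₂ − t₁) = ln(2170/786) / (92.4 − 27.7)
  = 1.016 / 64.70 = 0.01570 h⁻¹

0.0157 h⁻¹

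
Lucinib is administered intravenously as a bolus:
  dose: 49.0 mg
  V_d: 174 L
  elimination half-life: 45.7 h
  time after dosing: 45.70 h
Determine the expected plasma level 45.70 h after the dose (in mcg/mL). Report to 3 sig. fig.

0.141 mcg/mL

C₀ = Dose / Vd = 49.00 / 174 = 0.2816 mg/L
k = ln2 / t½ = 0.693147 / 45.7 = 0.01517 h⁻¹
t / t½ = 45.70 / 45.7 = 1 half-lives
C = C₀ × (1/2)^1 = 0.2816 × 0.5000 = 0.1408 mg/L
(0.1408 mg/L = 0.1408 mcg/mL)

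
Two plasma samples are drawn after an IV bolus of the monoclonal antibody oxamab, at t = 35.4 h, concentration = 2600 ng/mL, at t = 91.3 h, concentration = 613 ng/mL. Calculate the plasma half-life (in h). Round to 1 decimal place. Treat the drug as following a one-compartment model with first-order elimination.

26.8 h

k = ln(C₁/C₂) / (t₂ − t₁) = ln(2600/613) / (91.3 − 35.4)
  = 1.445 / 55.90 = 0.02585 h⁻¹
t½ = ln2 / k = 0.693147 / 0.02585 = 26.81 h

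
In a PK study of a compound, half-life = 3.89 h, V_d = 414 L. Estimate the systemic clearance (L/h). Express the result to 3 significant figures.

k = ln2 / t½ = 0.693147 / 3.89 = 0.1782 h⁻¹
CL = k × Vd = 0.1782 × 414 = 73.77 L/h

73.8 L/h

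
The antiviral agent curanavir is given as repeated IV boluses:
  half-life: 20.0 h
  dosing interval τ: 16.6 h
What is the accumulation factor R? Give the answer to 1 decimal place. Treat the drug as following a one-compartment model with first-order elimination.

k = ln2 / t½ = 0.693147 / 20.0 = 0.03466 h⁻¹
e^(−kτ) = e^(−0.03466 × 16.6) = 0.5625
Accumulation ratio R = 1 / (1 − e^(−kτ)) = 1 / (1 − 0.5625) = 2.286

2.3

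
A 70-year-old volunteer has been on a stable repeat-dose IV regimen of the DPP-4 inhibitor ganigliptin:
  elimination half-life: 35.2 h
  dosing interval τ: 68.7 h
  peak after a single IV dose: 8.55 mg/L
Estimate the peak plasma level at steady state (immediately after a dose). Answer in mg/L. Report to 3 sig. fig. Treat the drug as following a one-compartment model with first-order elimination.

11.5 mg/L

k = ln2 / t½ = 0.693147 / 35.2 = 0.01969 h⁻¹
e^(−kτ) = e^(−0.01969 × 68.7) = 0.2585
Accumulation ratio R = 1 / (1 − e^(−kτ)) = 1 / (1 − 0.2585) = 1.349
Steady-state peak = C₀ × R = 8.55 × 1.349 = 11.53 mg/L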